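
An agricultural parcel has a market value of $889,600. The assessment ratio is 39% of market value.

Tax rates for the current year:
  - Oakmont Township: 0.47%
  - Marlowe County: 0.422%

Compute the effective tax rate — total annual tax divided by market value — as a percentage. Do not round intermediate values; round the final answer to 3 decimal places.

Assessed value = $889,600 × 0.39 = $346,944
Oakmont Township: $346,944 × 0.0047 = $1,630.6368
Marlowe County: $346,944 × 0.00422 = $1,464.10368
Total tax = $3,094.74048
Effective rate = $3,094.74048 ÷ $889,600 = 0.348% of market value

0.348%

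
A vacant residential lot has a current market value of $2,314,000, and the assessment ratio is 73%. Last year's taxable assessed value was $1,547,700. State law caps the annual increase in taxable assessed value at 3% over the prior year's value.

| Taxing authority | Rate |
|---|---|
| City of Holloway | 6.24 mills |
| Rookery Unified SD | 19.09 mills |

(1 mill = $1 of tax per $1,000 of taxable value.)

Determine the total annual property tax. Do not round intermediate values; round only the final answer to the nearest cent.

Uncapped assessed value = $2,314,000 × 0.73 = $1,689,220
Cap limit = $1,547,700 × 1.03 = $1,594,131
Taxable assessed value = min($1,689,220, $1,594,131) = $1,594,131 (cap binds)
City of Holloway: $1,594,131 × 0.00624 = $9,947.37744
Rookery Unified SD: $1,594,131 × 0.01909 = $30,431.96079
Total = $40,379.33823

$40,379.34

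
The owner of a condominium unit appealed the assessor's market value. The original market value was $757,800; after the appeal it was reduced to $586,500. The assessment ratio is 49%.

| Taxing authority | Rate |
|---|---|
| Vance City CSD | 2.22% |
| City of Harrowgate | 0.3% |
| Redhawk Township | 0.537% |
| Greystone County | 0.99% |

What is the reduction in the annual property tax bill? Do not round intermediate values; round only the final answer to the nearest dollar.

Old assessed value = $757,800 × 0.49 = $371,322
New assessed value = $586,500 × 0.49 = $287,385
Combined rate = 0.0222 + 0.003 + 0.00537 + 0.0099 = 0.04047
Old tax = $371,322 × 0.04047 = $15,027.40134
New tax = $287,385 × 0.04047 = $11,630.47095
Reduction = $15,027.40134 − $11,630.47095 = $3,396.93039

$3,397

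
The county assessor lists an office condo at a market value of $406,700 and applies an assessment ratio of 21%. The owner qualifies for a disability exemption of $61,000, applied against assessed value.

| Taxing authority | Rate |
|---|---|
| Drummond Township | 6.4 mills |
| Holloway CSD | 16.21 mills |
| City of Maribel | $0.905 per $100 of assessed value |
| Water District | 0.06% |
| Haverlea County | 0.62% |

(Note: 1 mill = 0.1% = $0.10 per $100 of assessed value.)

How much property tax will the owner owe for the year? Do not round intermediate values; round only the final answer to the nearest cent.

Assessed value = $406,700 × 0.21 = $85,407
Taxable value = $85,407 − $61,000 = $24,407
Drummond Township: $24,407 × 0.0064 = $156.2048
Holloway CSD: $24,407 × 0.01621 = $395.63747
City of Maribel: $24,407 × 0.00905 = $220.88335
Water District: $24,407 × 0.0006 = $14.6442
Haverlea County: $24,407 × 0.0062 = $151.3234
Total = $938.69322

$938.69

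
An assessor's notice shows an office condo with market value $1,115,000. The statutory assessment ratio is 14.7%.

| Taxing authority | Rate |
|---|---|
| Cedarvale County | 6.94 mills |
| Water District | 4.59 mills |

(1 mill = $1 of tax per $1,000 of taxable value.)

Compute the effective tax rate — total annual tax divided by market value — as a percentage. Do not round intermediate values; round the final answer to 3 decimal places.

Assessed value = $1,115,000 × 0.147 = $163,905
Cedarvale County: $163,905 × 0.00694 = $1,137.5007
Water District: $163,905 × 0.00459 = $752.32395
Total tax = $1,889.82465
Effective rate = $1,889.82465 ÷ $1,115,000 = 0.169% of market value

0.169%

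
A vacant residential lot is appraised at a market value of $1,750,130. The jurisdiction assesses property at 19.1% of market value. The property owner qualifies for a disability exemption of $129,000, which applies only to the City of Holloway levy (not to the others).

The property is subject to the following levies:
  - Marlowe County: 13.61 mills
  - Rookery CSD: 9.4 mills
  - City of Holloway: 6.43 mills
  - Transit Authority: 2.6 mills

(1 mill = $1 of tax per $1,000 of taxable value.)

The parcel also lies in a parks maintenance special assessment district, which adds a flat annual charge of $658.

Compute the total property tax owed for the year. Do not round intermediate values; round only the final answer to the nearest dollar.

Assessed value = $1,750,130 × 0.191 = $334,274.83
Marlowe County: $334,274.83 × 0.01361 = $4,549.4804363
Rookery CSD: $334,274.83 × 0.0094 = $3,142.183402
City of Holloway: ($334,274.83 − $129,000) × 0.00643 = $205,274.83 × 0.00643 = $1,319.9171569
Transit Authority: $334,274.83 × 0.0026 = $869.114558
Levies subtotal = $9,880.6955532
Total = $9,880.6955532 + $658 = $10,538.6955532

$10,539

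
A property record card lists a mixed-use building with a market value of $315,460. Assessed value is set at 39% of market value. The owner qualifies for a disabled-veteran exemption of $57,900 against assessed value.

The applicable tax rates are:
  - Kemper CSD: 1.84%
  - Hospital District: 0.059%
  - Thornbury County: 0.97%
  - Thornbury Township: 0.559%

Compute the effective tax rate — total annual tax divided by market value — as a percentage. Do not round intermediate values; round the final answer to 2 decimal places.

Assessed value = $315,460 × 0.39 = $123,029.4
Taxable value = $123,029.4 − $57,900 = $65,129.4
Kemper CSD: $65,129.4 × 0.0184 = $1,198.38096
Hospital District: $65,129.4 × 0.00059 = $38.426346
Thornbury County: $65,129.4 × 0.0097 = $631.75518
Thornbury Township: $65,129.4 × 0.00559 = $364.073346
Total tax = $2,232.635832
Effective rate = $2,232.635832 ÷ $315,460 = 0.71% of market value

0.71%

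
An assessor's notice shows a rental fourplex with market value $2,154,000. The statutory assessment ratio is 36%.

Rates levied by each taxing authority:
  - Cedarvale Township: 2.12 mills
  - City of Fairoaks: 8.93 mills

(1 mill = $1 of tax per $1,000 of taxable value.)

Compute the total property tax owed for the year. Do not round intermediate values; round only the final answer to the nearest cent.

Assessed value = $2,154,000 × 0.36 = $775,440
Cedarvale Township: $775,440 × 0.00212 = $1,643.9328
City of Fairoaks: $775,440 × 0.00893 = $6,924.6792
Total = $1,643.9328 + $6,924.6792 = $8,568.612

$8,568.61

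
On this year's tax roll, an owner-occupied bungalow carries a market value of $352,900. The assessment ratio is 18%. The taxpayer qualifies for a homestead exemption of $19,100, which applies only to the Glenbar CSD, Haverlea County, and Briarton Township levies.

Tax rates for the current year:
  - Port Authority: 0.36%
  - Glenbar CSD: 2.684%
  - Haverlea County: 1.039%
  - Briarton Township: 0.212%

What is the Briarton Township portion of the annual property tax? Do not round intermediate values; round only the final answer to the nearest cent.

Assessed value = $352,900 × 0.18 = $63,522
Briarton Township taxable value = $63,522 − $19,100 = $44,422
Briarton Township levy = $44,422 × 0.00212 = $94.17464

$94.17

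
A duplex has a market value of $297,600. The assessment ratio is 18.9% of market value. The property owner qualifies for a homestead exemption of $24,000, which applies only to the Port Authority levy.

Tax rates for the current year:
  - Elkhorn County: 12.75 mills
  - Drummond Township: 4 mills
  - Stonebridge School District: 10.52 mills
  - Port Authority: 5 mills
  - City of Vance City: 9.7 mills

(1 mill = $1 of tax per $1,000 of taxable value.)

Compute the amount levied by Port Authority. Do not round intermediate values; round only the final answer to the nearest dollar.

Assessed value = $297,600 × 0.189 = $56,246.4
Port Authority taxable value = $56,246.4 − $24,000 = $32,246.4
Port Authority levy = $32,246.4 × 0.005 = $161.232

$161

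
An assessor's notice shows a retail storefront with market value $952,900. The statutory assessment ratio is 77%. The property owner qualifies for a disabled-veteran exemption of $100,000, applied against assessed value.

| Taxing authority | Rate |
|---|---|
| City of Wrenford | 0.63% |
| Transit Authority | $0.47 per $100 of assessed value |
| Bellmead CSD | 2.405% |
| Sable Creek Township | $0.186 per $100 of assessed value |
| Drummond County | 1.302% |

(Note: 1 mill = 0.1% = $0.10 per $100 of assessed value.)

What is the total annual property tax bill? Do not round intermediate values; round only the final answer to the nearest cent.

$31,642.29

Assessed value = $952,900 × 0.77 = $733,733
Taxable value = $733,733 − $100,000 = $633,733
City of Wrenford: $633,733 × 0.0063 = $3,992.5179
Transit Authority: $633,733 × 0.0047 = $2,978.5451
Bellmead CSD: $633,733 × 0.02405 = $15,241.27865
Sable Creek Township: $633,733 × 0.00186 = $1,178.74338
Drummond County: $633,733 × 0.01302 = $8,251.20366
Total = $31,642.28869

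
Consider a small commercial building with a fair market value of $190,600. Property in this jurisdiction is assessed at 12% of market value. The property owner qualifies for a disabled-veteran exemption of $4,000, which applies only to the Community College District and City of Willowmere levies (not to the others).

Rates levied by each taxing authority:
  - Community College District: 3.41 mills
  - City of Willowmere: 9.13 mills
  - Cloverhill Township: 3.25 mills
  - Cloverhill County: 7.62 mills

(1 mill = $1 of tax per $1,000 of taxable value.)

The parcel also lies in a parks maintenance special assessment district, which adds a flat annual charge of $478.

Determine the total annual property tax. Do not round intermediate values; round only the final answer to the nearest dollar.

Assessed value = $190,600 × 0.12 = $22,872
Community College District: ($22,872 − $4,000) × 0.00341 = $18,872 × 0.00341 = $64.35352
City of Willowmere: ($22,872 − $4,000) × 0.00913 = $18,872 × 0.00913 = $172.30136
Cloverhill Township: $22,872 × 0.00325 = $74.334
Cloverhill County: $22,872 × 0.00762 = $174.28464
Levies subtotal = $485.27352
Total = $485.27352 + $478 = $963.27352

$963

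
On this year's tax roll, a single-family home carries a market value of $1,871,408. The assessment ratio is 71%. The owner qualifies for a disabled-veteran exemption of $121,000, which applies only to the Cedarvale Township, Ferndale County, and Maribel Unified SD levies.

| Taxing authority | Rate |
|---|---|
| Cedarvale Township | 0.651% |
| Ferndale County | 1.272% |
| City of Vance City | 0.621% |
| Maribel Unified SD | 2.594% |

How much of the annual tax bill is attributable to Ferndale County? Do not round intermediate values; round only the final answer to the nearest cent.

Assessed value = $1,871,408 × 0.71 = $1,328,699.68
Ferndale County taxable value = $1,328,699.68 − $121,000 = $1,207,699.68
Ferndale County levy = $1,207,699.68 × 0.01272 = $15,361.9399296

$15,361.94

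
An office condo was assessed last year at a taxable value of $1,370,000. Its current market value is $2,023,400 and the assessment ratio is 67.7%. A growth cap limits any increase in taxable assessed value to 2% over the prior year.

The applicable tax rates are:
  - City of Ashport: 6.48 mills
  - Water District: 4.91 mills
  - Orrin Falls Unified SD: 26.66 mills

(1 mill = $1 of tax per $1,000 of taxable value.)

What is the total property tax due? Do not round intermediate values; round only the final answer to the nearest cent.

$52,122.48

Uncapped assessed value = $2,023,400 × 0.677 = $1,369,841.8
Cap limit = $1,370,000 × 1.02 = $1,397,400
Taxable assessed value = min($1,369,841.8, $1,397,400) = $1,369,841.8 (cap does not bind)
City of Ashport: $1,369,841.8 × 0.00648 = $8,876.574864
Water District: $1,369,841.8 × 0.00491 = $6,725.923238
Orrin Falls Unified SD: $1,369,841.8 × 0.02666 = $36,519.982388
Total = $52,122.48049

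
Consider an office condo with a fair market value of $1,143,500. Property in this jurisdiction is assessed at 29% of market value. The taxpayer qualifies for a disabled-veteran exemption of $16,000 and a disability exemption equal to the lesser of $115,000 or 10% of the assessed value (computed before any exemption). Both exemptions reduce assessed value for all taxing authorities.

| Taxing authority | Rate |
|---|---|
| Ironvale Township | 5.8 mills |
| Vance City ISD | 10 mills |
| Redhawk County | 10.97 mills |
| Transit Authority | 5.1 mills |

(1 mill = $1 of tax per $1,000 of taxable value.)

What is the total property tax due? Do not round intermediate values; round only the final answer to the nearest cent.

$9,001.79

Assessed value = $1,143,500 × 0.29 = $331,615
Disability exemption = min($115,000, 10% × $331,615) = min($115,000, $33,161.5) = $33,161.5 (percentage binds)
Taxable value = $331,615 − $16,000 − $33,161.5 = $282,453.5
Ironvale Township: $282,453.5 × 0.0058 = $1,638.2303
Vance City ISD: $282,453.5 × 0.01 = $2,824.535
Redhawk County: $282,453.5 × 0.01097 = $3,098.514895
Transit Authority: $282,453.5 × 0.0051 = $1,440.51285
Total = $9,001.793045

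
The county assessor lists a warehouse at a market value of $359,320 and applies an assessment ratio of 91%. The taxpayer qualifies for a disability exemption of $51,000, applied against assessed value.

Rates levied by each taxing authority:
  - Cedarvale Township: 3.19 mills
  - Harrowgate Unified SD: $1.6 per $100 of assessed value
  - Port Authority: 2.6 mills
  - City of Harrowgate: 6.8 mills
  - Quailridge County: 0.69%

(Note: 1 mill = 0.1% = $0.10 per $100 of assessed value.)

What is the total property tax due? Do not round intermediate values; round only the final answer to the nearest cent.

$9,794.57

Assessed value = $359,320 × 0.91 = $326,981.2
Taxable value = $326,981.2 − $51,000 = $275,981.2
Cedarvale Township: $275,981.2 × 0.00319 = $880.380028
Harrowgate Unified SD: $275,981.2 × 0.016 = $4,415.6992
Port Authority: $275,981.2 × 0.0026 = $717.55112
City of Harrowgate: $275,981.2 × 0.0068 = $1,876.67216
Quailridge County: $275,981.2 × 0.0069 = $1,904.27028
Total = $9,794.572788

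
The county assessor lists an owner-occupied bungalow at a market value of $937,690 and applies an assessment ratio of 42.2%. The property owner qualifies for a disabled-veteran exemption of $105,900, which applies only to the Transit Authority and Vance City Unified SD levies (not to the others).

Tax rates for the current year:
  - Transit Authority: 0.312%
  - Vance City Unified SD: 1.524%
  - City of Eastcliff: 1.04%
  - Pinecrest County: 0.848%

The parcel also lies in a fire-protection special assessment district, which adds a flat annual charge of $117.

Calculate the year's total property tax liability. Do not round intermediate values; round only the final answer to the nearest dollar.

$12,909

Assessed value = $937,690 × 0.422 = $395,705.18
Transit Authority: ($395,705.18 − $105,900) × 0.00312 = $289,805.18 × 0.00312 = $904.1921616
Vance City Unified SD: ($395,705.18 − $105,900) × 0.01524 = $289,805.18 × 0.01524 = $4,416.6309432
City of Eastcliff: $395,705.18 × 0.0104 = $4,115.333872
Pinecrest County: $395,705.18 × 0.00848 = $3,355.5799264
Levies subtotal = $12,791.7369032
Total = $12,791.7369032 + $117 = $12,908.7369032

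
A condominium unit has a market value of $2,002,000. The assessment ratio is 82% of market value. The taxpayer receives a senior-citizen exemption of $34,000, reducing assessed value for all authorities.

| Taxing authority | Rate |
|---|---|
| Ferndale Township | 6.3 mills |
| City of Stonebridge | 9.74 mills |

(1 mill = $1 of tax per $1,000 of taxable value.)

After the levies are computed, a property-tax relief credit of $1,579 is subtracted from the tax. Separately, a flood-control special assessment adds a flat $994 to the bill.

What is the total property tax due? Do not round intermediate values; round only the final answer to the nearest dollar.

$25,202

Assessed value = $2,002,000 × 0.82 = $1,641,640
Taxable value = $1,641,640 − $34,000 = $1,607,640
Ferndale Township: $1,607,640 × 0.0063 = $10,128.132
City of Stonebridge: $1,607,640 × 0.00974 = $15,658.4136
Levies subtotal = $25,786.5456
After credit = $25,786.5456 − $1,579 = $24,207.5456
Total = $24,207.5456 + $994 = $25,201.5456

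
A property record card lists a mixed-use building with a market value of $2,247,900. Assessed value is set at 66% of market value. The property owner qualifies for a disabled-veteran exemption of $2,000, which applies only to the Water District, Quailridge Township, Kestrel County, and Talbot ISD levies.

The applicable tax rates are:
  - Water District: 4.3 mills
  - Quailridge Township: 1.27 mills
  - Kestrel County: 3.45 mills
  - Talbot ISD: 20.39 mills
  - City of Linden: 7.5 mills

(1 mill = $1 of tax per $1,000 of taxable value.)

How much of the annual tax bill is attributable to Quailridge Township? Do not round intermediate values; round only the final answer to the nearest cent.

$1,881.65

Assessed value = $2,247,900 × 0.66 = $1,483,614
Quailridge Township taxable value = $1,483,614 − $2,000 = $1,481,614
Quailridge Township levy = $1,481,614 × 0.00127 = $1,881.64978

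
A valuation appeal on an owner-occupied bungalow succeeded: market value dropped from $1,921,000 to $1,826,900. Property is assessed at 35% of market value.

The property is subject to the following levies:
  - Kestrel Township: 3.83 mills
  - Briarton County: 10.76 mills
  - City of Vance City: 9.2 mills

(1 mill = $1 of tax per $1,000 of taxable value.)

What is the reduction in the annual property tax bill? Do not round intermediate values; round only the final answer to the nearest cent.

Old assessed value = $1,921,000 × 0.35 = $672,350
New assessed value = $1,826,900 × 0.35 = $639,415
Combined rate = 0.00383 + 0.01076 + 0.0092 = 0.02379
Old tax = $672,350 × 0.02379 = $15,995.2065
New tax = $639,415 × 0.02379 = $15,211.68285
Reduction = $15,995.2065 − $15,211.68285 = $783.52365

$783.52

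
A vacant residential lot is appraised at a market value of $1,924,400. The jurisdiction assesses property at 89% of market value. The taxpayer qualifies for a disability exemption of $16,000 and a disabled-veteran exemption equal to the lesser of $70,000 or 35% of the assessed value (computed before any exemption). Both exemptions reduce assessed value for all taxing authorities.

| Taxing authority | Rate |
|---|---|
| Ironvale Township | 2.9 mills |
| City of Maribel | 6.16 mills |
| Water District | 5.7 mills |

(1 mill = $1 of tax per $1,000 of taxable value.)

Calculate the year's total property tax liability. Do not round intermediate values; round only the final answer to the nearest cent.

Assessed value = $1,924,400 × 0.89 = $1,712,716
Disabled-veteran exemption = min($70,000, 35% × $1,712,716) = min($70,000, $599,450.6) = $70,000 (dollar cap binds)
Taxable value = $1,712,716 − $16,000 − $70,000 = $1,626,716
Ironvale Township: $1,626,716 × 0.0029 = $4,717.4764
City of Maribel: $1,626,716 × 0.00616 = $10,020.57056
Water District: $1,626,716 × 0.0057 = $9,272.2812
Total = $24,010.32816

$24,010.33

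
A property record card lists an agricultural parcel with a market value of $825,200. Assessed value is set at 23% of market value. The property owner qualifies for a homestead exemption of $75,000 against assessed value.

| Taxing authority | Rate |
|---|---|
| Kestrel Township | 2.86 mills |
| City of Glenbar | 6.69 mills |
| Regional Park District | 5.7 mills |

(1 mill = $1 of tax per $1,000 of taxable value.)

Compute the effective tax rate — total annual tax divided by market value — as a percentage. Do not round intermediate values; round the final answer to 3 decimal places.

Assessed value = $825,200 × 0.23 = $189,796
Taxable value = $189,796 − $75,000 = $114,796
Kestrel Township: $114,796 × 0.00286 = $328.31656
City of Glenbar: $114,796 × 0.00669 = $767.98524
Regional Park District: $114,796 × 0.0057 = $654.3372
Total tax = $1,750.639
Effective rate = $1,750.639 ÷ $825,200 = 0.212% of market value

0.212%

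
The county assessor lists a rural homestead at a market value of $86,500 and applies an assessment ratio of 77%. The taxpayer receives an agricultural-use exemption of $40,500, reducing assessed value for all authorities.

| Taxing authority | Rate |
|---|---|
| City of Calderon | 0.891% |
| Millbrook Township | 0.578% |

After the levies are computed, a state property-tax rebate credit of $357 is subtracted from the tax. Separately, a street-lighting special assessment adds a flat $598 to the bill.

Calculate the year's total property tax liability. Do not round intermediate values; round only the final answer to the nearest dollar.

$624

Assessed value = $86,500 × 0.77 = $66,605
Taxable value = $66,605 − $40,500 = $26,105
City of Calderon: $26,105 × 0.00891 = $232.59555
Millbrook Township: $26,105 × 0.00578 = $150.8869
Levies subtotal = $383.48245
After credit = $383.48245 − $357 = $26.48245
Total = $26.48245 + $598 = $624.48245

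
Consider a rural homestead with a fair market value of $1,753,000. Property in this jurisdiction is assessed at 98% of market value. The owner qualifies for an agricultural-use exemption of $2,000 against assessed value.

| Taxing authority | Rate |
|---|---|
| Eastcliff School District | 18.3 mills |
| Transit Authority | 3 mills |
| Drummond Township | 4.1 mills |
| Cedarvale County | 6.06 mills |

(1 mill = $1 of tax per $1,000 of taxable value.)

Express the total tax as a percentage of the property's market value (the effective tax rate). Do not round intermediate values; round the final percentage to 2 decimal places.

3.08%

Assessed value = $1,753,000 × 0.98 = $1,717,940
Taxable value = $1,717,940 − $2,000 = $1,715,940
Eastcliff School District: $1,715,940 × 0.0183 = $31,401.702
Transit Authority: $1,715,940 × 0.003 = $5,147.82
Drummond Township: $1,715,940 × 0.0041 = $7,035.354
Cedarvale County: $1,715,940 × 0.00606 = $10,398.5964
Total tax = $53,983.4724
Effective rate = $53,983.4724 ÷ $1,753,000 = 3.08% of market value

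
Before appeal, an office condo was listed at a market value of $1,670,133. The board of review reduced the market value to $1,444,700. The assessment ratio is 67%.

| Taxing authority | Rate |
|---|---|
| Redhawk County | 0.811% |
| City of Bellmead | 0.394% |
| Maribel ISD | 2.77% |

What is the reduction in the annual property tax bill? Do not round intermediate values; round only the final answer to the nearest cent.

$6,003.84

Old assessed value = $1,670,133 × 0.67 = $1,118,989.11
New assessed value = $1,444,700 × 0.67 = $967,949
Combined rate = 0.00811 + 0.00394 + 0.0277 = 0.03975
Old tax = $1,118,989.11 × 0.03975 = $44,479.8171225
New tax = $967,949 × 0.03975 = $38,475.97275
Reduction = $44,479.8171225 − $38,475.97275 = $6,003.8443725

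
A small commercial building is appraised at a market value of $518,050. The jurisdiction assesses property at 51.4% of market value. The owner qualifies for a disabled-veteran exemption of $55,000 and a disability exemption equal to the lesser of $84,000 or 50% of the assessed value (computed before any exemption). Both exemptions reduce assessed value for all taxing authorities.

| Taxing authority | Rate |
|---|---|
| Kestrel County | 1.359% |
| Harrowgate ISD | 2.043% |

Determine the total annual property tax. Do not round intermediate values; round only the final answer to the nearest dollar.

$4,330

Assessed value = $518,050 × 0.514 = $266,277.7
Disability exemption = min($84,000, 50% × $266,277.7) = min($84,000, $133,138.85) = $84,000 (dollar cap binds)
Taxable value = $266,277.7 − $55,000 − $84,000 = $127,277.7
Kestrel County: $127,277.7 × 0.01359 = $1,729.703943
Harrowgate ISD: $127,277.7 × 0.02043 = $2,600.283411
Total = $4,329.987354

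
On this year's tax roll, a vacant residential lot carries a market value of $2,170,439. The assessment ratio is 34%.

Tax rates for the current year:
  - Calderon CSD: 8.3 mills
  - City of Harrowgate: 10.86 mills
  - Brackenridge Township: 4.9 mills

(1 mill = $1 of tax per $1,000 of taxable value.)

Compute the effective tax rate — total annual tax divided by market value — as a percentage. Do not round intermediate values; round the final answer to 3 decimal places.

0.818%

Assessed value = $2,170,439 × 0.34 = $737,949.26
Calderon CSD: $737,949.26 × 0.0083 = $6,124.978858
City of Harrowgate: $737,949.26 × 0.01086 = $8,014.1289636
Brackenridge Township: $737,949.26 × 0.0049 = $3,615.951374
Total tax = $17,755.0591956
Effective rate = $17,755.0591956 ÷ $2,170,439 = 0.818% of market value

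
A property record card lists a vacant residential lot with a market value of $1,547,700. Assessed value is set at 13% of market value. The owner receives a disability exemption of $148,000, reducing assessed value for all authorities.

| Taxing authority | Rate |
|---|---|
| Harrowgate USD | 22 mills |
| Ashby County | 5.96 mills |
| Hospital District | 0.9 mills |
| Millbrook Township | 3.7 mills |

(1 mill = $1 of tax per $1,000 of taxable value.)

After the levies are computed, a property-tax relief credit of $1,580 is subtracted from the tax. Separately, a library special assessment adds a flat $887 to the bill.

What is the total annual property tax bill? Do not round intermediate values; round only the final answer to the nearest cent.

Assessed value = $1,547,700 × 0.13 = $201,201
Taxable value = $201,201 − $148,000 = $53,201
Harrowgate USD: $53,201 × 0.022 = $1,170.422
Ashby County: $53,201 × 0.00596 = $317.07796
Hospital District: $53,201 × 0.0009 = $47.8809
Millbrook Township: $53,201 × 0.0037 = $196.8437
Levies subtotal = $1,732.22456
After credit = $1,732.22456 − $1,580 = $152.22456
Total = $152.22456 + $887 = $1,039.22456

$1,039.22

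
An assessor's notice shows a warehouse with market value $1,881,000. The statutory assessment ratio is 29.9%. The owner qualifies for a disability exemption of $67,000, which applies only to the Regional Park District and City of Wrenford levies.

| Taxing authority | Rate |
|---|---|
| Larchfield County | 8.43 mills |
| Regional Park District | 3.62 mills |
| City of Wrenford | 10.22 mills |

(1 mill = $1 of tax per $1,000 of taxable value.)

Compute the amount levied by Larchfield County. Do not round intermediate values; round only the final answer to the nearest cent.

$4,741.19

Assessed value = $1,881,000 × 0.299 = $562,419
Larchfield County taxable value = $562,419 (exemption does not apply)
Larchfield County levy = $562,419 × 0.00843 = $4,741.19217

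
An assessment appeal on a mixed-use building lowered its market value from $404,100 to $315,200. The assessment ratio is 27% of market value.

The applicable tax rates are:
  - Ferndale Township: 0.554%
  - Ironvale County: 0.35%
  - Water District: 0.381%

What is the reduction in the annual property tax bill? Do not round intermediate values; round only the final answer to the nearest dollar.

Old assessed value = $404,100 × 0.27 = $109,107
New assessed value = $315,200 × 0.27 = $85,104
Combined rate = 0.00554 + 0.0035 + 0.00381 = 0.01285
Old tax = $109,107 × 0.01285 = $1,402.02495
New tax = $85,104 × 0.01285 = $1,093.5864
Reduction = $1,402.02495 − $1,093.5864 = $308.43855

$308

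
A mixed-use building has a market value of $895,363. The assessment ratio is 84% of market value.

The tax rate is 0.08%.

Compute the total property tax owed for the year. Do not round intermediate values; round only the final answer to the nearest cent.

Assessed value = $895,363 × 0.84 = $752,104.92
Tax = $752,104.92 × 0.0008 = $601.683936

$601.68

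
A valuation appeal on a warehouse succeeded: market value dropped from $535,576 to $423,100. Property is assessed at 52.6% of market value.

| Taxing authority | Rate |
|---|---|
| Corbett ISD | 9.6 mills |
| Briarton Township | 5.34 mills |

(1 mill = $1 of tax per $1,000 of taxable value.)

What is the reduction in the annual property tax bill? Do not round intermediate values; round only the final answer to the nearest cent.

$883.89

Old assessed value = $535,576 × 0.526 = $281,712.976
New assessed value = $423,100 × 0.526 = $222,550.6
Combined rate = 0.0096 + 0.00534 = 0.01494
Old tax = $281,712.976 × 0.01494 = $4,208.79186144
New tax = $222,550.6 × 0.01494 = $3,324.905964
Reduction = $4,208.79186144 − $3,324.905964 = $883.88589744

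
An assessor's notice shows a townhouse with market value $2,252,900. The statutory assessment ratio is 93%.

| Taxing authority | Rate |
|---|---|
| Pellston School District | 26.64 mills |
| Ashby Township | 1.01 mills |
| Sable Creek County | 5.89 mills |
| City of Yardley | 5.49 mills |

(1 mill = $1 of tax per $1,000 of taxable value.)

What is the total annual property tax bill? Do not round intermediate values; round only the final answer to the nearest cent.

Assessed value = $2,252,900 × 0.93 = $2,095,197
Pellston School District: $2,095,197 × 0.02664 = $55,816.04808
Ashby Township: $2,095,197 × 0.00101 = $2,116.14897
Sable Creek County: $2,095,197 × 0.00589 = $12,340.71033
City of Yardley: $2,095,197 × 0.00549 = $11,502.63153
Total = $55,816.04808 + $2,116.14897 + $12,340.71033 + $11,502.63153 = $81,775.53891

$81,775.54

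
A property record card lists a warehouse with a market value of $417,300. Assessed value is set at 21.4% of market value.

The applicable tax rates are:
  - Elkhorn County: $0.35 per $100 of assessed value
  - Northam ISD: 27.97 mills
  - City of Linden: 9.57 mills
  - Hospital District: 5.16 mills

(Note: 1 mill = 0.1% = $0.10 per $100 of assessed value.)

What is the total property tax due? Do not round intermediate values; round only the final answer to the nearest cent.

Assessed value = $417,300 × 0.214 = $89,302.2
Elkhorn County: $89,302.2 × 0.0035 = $312.5577
Northam ISD: $89,302.2 × 0.02797 = $2,497.782534
City of Linden: $89,302.2 × 0.00957 = $854.622054
Hospital District: $89,302.2 × 0.00516 = $460.799352
Total = $4,125.76164

$4,125.76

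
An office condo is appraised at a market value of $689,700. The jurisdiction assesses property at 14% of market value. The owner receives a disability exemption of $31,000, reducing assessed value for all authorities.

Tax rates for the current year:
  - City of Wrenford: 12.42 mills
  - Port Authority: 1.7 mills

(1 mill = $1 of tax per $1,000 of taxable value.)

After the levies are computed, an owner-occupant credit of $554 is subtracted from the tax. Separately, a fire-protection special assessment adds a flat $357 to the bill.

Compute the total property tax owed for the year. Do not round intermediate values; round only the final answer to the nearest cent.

$728.68

Assessed value = $689,700 × 0.14 = $96,558
Taxable value = $96,558 − $31,000 = $65,558
City of Wrenford: $65,558 × 0.01242 = $814.23036
Port Authority: $65,558 × 0.0017 = $111.4486
Levies subtotal = $925.67896
After credit = $925.67896 − $554 = $371.67896
Total = $371.67896 + $357 = $728.67896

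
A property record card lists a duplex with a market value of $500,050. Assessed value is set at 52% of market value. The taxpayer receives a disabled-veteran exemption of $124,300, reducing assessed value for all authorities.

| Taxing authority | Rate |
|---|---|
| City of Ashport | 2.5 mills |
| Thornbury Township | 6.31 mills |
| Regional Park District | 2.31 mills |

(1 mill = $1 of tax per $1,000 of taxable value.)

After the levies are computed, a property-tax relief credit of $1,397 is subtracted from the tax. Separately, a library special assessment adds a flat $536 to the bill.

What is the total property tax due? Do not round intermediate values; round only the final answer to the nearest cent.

$648.27

Assessed value = $500,050 × 0.52 = $260,026
Taxable value = $260,026 − $124,300 = $135,726
City of Ashport: $135,726 × 0.0025 = $339.315
Thornbury Township: $135,726 × 0.00631 = $856.43106
Regional Park District: $135,726 × 0.00231 = $313.52706
Levies subtotal = $1,509.27312
After credit = $1,509.27312 − $1,397 = $112.27312
Total = $112.27312 + $536 = $648.27312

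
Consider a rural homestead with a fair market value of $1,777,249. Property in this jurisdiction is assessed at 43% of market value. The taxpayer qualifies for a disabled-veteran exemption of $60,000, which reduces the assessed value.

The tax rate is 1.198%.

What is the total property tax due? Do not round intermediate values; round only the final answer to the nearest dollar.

$8,437

Assessed value = $1,777,249 × 0.43 = $764,217.07
Taxable value = $764,217.07 − $60,000 = $704,217.07
Tax = $704,217.07 × 0.01198 = $8,436.5204986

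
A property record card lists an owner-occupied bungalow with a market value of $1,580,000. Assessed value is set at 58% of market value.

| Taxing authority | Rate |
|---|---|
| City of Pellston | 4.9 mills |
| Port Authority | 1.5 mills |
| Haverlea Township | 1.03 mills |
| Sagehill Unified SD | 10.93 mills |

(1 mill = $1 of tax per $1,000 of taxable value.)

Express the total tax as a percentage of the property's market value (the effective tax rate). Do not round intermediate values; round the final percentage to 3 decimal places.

1.065%

Assessed value = $1,580,000 × 0.58 = $916,400
City of Pellston: $916,400 × 0.0049 = $4,490.36
Port Authority: $916,400 × 0.0015 = $1,374.6
Haverlea Township: $916,400 × 0.00103 = $943.892
Sagehill Unified SD: $916,400 × 0.01093 = $10,016.252
Total tax = $16,825.104
Effective rate = $16,825.104 ÷ $1,580,000 = 1.065% of market value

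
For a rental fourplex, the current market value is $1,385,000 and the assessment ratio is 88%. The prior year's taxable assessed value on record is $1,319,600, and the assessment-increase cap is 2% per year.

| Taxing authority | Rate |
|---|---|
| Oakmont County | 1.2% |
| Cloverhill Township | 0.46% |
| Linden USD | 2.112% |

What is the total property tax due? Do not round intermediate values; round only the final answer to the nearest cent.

$45,973.14

Uncapped assessed value = $1,385,000 × 0.88 = $1,218,800
Cap limit = $1,319,600 × 1.02 = $1,345,992
Taxable assessed value = min($1,218,800, $1,345,992) = $1,218,800 (cap does not bind)
Oakmont County: $1,218,800 × 0.012 = $14,625.6
Cloverhill Township: $1,218,800 × 0.0046 = $5,606.48
Linden USD: $1,218,800 × 0.02112 = $25,741.056
Total = $45,973.136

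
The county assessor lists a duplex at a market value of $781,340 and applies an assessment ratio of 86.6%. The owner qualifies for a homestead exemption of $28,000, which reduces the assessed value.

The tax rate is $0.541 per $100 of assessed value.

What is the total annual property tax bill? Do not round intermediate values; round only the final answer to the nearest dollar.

Assessed value = $781,340 × 0.866 = $676,640.44
Taxable value = $676,640.44 − $28,000 = $648,640.44
Tax = $648,640.44 × 0.00541 = $3,509.1447804

$3,509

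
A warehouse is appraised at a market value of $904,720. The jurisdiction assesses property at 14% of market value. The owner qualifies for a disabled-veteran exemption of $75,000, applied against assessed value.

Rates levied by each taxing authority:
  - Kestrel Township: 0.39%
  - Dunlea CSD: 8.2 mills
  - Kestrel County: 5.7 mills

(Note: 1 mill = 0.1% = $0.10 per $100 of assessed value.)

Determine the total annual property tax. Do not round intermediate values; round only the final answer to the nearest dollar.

$920

Assessed value = $904,720 × 0.14 = $126,660.8
Taxable value = $126,660.8 − $75,000 = $51,660.8
Kestrel Township: $51,660.8 × 0.0039 = $201.47712
Dunlea CSD: $51,660.8 × 0.0082 = $423.61856
Kestrel County: $51,660.8 × 0.0057 = $294.46656
Total = $919.56224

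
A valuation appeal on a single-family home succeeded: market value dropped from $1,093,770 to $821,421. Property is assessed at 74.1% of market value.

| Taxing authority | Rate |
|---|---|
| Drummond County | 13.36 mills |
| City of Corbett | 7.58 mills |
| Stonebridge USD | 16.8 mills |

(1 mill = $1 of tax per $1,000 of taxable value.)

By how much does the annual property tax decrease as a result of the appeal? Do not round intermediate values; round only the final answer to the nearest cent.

Old assessed value = $1,093,770 × 0.741 = $810,483.57
New assessed value = $821,421 × 0.741 = $608,672.961
Combined rate = 0.01336 + 0.00758 + 0.0168 = 0.03774
Old tax = $810,483.57 × 0.03774 = $30,587.6499318
New tax = $608,672.961 × 0.03774 = $22,971.31754814
Reduction = $30,587.6499318 − $22,971.31754814 = $7,616.33238366

$7,616.33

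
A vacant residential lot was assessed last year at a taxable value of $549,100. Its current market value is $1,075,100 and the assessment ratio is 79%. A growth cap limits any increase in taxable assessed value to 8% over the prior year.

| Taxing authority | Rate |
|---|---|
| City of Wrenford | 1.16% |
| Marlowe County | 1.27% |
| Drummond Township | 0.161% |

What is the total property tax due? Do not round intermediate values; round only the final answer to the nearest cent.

$15,365.36

Uncapped assessed value = $1,075,100 × 0.79 = $849,329
Cap limit = $549,100 × 1.08 = $593,028
Taxable assessed value = min($849,329, $593,028) = $593,028 (cap binds)
City of Wrenford: $593,028 × 0.0116 = $6,879.1248
Marlowe County: $593,028 × 0.0127 = $7,531.4556
Drummond Township: $593,028 × 0.00161 = $954.77508
Total = $15,365.35548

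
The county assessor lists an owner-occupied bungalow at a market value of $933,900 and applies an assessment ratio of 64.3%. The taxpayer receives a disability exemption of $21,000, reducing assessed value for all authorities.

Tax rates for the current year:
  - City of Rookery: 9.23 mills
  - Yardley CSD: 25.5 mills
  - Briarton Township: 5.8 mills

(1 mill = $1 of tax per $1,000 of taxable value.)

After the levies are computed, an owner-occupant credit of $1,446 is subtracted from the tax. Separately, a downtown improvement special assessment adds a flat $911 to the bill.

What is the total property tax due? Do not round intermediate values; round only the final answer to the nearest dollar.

$22,952

Assessed value = $933,900 × 0.643 = $600,497.7
Taxable value = $600,497.7 − $21,000 = $579,497.7
City of Rookery: $579,497.7 × 0.00923 = $5,348.763771
Yardley CSD: $579,497.7 × 0.0255 = $14,777.19135
Briarton Township: $579,497.7 × 0.0058 = $3,361.08666
Levies subtotal = $23,487.041781
After credit = $23,487.041781 − $1,446 = $22,041.041781
Total = $22,041.041781 + $911 = $22,952.041781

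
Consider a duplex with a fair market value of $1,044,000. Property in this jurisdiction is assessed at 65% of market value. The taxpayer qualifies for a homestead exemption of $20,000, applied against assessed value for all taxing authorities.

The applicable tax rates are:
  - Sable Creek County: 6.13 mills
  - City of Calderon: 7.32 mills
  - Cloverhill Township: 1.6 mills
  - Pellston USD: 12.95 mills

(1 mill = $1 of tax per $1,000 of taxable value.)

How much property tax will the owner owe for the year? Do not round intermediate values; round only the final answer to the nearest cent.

Assessed value = $1,044,000 × 0.65 = $678,600
Taxable value = $678,600 − $20,000 = $658,600
Sable Creek County: $658,600 × 0.00613 = $4,037.218
City of Calderon: $658,600 × 0.00732 = $4,820.952
Cloverhill Township: $658,600 × 0.0016 = $1,053.76
Pellston USD: $658,600 × 0.01295 = $8,528.87
Total = $4,037.218 + $4,820.952 + $1,053.76 + $8,528.87 = $18,440.8

$18,440.80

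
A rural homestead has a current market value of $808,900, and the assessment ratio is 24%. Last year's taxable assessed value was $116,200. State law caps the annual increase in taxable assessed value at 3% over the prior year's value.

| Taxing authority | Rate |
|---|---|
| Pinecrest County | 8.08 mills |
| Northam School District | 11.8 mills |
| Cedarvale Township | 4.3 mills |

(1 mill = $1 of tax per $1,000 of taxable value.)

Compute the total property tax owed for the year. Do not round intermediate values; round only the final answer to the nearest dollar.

Uncapped assessed value = $808,900 × 0.24 = $194,136
Cap limit = $116,200 × 1.03 = $119,686
Taxable assessed value = min($194,136, $119,686) = $119,686 (cap binds)
Pinecrest County: $119,686 × 0.00808 = $967.06288
Northam School District: $119,686 × 0.0118 = $1,412.2948
Cedarvale Township: $119,686 × 0.0043 = $514.6498
Total = $2,894.00748

$2,894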